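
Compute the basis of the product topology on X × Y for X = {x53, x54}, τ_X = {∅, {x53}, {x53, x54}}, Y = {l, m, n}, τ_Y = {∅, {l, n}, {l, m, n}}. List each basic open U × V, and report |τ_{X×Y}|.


Basis B = {∅ × ∅, {x53} × {l, n}, {x53} × {l, m, n}, {x53, x54} × {l, n}, {x53, x54} × {l, m, n}}; |τ_{X×Y}| = 6.

Enumerate products U × V with U ∈ τ_X, V ∈ τ_Y (deduplicated):
  ∅ × ∅ = {} (∅)
  {x53} × {l, n} = {(x53,l), (x53,n)}
  {x53} × {l, m, n} = {(x53,l), (x53,m), (x53,n)}
  {x53, x54} × {l, n} = {(x53,l), (x53,n), (x54,l), (x54,n)}
  {x53, x54} × {l, m, n} = {(x53,l), (x53,m), (x53,n), (x54,l), (x54,m), (x54,n)}
These 5 distinct sets form the basis B.
Close under arbitrary unions to get τ_{X×Y}; counting gives |τ_{X×Y}| = 6.


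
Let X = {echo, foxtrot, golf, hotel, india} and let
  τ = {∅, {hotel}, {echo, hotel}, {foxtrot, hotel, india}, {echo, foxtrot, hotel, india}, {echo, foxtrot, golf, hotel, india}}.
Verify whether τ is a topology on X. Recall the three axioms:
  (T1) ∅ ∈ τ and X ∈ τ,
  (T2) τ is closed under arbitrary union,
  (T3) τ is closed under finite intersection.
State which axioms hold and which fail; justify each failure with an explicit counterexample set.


τ IS a topology on X.

Axiom (T1): ∅ ∈ τ? Yes; X ∈ τ? Yes.
Axiom (T2/T3): check pairwise unions and intersections of members of τ.
All pairwise intersections and unions checked — each lies in τ. Therefore τ satisfies (T1), (T2), (T3): it IS a topology on X.


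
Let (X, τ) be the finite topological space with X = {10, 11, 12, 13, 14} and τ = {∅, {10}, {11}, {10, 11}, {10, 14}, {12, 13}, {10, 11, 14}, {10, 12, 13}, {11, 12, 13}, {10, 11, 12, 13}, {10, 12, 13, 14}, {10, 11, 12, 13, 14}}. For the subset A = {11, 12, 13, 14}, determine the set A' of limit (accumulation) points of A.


A' = {12, 13}

For each x ∈ X, list the open sets U ∈ τ with x ∈ U, then check whether U ∩ (A ∖ {x}) ≠ ∅ for every such U.
  x = 10: open {10} ∋ x has {10} ∩ (A ∖ {10}) = ∅, so x is NOT a limit point.
  x = 11: open {11} ∋ x has {11} ∩ (A ∖ {11}) = ∅, so x is NOT a limit point.
  x = 12: opens ∋ x are {12, 13}, {10, 12, 13}, {11, 12, 13}, {10, 11, 12, 13}, {10, 12, 13, 14}, {10, 11, 12, 13, 14}; each meets A ∖ {12}, so x IS a limit point.
  x = 13: opens ∋ x are {12, 13}, {10, 12, 13}, {11, 12, 13}, {10, 11, 12, 13}, {10, 12, 13, 14}, {10, 11, 12, 13, 14}; each meets A ∖ {13}, so x IS a limit point.
  x = 14: open {10, 14} ∋ x has {10, 14} ∩ (A ∖ {14}) = ∅, so x is NOT a limit point.
Collecting: A' = {12, 13}.


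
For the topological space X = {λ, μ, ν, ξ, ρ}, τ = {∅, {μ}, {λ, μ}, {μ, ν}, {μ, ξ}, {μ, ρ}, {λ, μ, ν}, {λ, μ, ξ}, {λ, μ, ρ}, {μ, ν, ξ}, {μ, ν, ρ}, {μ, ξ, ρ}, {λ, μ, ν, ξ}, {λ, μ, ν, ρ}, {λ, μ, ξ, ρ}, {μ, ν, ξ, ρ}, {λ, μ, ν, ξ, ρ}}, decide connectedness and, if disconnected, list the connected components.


(X, τ) is connected.

Find clopen sets (U ∈ τ with X ∖ U ∈ τ):
  U = ∅, X ∖ U = {λ, μ, ν, ξ, ρ} — both open, so U is clopen.
  U = {λ, μ, ν, ξ, ρ}, X ∖ U = ∅ — both open, so U is clopen.
Only trivial clopens (∅ and X) exist, so (X, τ) is connected.
Compute connected components by grouping points that agree on all clopens:
  component: {λ, μ, ν, ξ, ρ}


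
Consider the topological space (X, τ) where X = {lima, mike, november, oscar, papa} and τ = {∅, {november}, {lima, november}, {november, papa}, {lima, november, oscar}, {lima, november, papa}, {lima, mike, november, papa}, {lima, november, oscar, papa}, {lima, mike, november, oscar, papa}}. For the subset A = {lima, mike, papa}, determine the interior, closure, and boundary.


int(A) = ∅, cl(A) = {lima, mike, oscar, papa}, ∂A = {lima, mike, oscar, papa}.

Closed sets in (X, τ) are complements of opens:
  closed(X, τ) = {∅, {mike}, {oscar}, {mike, oscar}, {mike, papa}, {lima, mike, oscar}, {mike, oscar, papa}, {lima, mike, oscar, papa}, {lima, mike, november, oscar, papa}}.
int(A) = ⋃ {U ∈ τ : U ⊆ A}. Opens contained in A: ∅.
Taking the union of these: int(A) = ∅.
cl(A) = ⋂ {C closed : A ⊆ C}. Closed sets containing A: {lima, mike, oscar, papa}, {lima, mike, november, oscar, papa}.
Intersecting these: cl(A) = {lima, mike, oscar, papa}.
∂A = cl(A) ∖ int(A) = {lima, mike, oscar, papa} ∖ ∅ = {lima, mike, oscar, papa}.


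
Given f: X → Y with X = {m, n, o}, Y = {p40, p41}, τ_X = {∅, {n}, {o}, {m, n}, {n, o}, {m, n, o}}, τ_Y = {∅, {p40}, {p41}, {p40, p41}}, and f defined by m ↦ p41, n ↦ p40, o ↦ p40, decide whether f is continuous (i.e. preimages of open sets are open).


f is NOT continuous.

Compute f^{-1}(U) for each U ∈ τ_Y:
  U = ∅: f^{-1}(U) = ∅ ∈ τ_X ✓.
  U = {p40}: f^{-1}(U) = {n, o} ∈ τ_X ✓.
  U = {p41}: f^{-1}(U) = {m} ∉ τ_X ✗.
  U = {p40, p41}: f^{-1}(U) = {m, n, o} ∈ τ_X ✓.
Found U = {p41} with f^{-1}(U) = {m} not in τ_X. Therefore f is NOT continuous.


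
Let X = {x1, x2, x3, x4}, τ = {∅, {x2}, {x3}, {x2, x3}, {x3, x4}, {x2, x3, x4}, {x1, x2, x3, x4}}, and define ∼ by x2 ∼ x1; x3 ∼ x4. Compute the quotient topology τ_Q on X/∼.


X/∼ = {[x1=x2], [x3=x4]}; |τ_Q| = 3.

Equivalence classes: [x1=x2], [x3=x4].
Quotient map π: X → X/∼ sends x1 ↦ [x1=x2], x2 ↦ [x1=x2], x3 ↦ [x3=x4], x4 ↦ [x3=x4].
For each subset V ⊆ X/∼, compute π^{-1}(V) ⊆ X and check whether π^{-1}(V) ∈ τ. V is open in τ_Q iff π^{-1}(V) ∈ τ.
  V = {}: π^{-1}(V) = ∅ ∈ τ ✓.
  V = {[x1=x2]}: π^{-1}(V) = {x1, x2} ∉ τ ✗.
  V = {[x3=x4]}: π^{-1}(V) = {x3, x4} ∈ τ ✓.
  V = {[x1=x2], [x3=x4]}: π^{-1}(V) = {x1, x2, x3, x4} ∈ τ ✓.
Open sets in the quotient: τ_Q = {{}, {[x3=x4]}, {[x1=x2], [x3=x4]}} (3 elements).


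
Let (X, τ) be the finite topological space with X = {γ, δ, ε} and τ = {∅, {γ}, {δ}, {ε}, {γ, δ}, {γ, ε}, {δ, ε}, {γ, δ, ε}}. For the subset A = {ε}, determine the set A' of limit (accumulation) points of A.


A' = ∅

For each x ∈ X, list the open sets U ∈ τ with x ∈ U, then check whether U ∩ (A ∖ {x}) ≠ ∅ for every such U.
  x = γ: open {γ} ∋ x has {γ} ∩ (A ∖ {γ}) = ∅, so x is NOT a limit point.
  x = δ: open {δ} ∋ x has {δ} ∩ (A ∖ {δ}) = ∅, so x is NOT a limit point.
  x = ε: open {ε} ∋ x has {ε} ∩ (A ∖ {ε}) = ∅, so x is NOT a limit point.
Collecting: A' = ∅.


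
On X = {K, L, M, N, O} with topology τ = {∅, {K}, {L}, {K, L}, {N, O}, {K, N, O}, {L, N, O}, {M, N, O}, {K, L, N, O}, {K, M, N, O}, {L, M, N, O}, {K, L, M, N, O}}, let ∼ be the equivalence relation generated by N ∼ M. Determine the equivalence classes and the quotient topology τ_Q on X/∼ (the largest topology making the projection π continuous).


X/∼ = {[K], [L], [M=N], [O]}; |τ_Q| = 8.

Equivalence classes: [K], [L], [M=N], [O].
Quotient map π: X → X/∼ sends K ↦ [K], L ↦ [L], M ↦ [M=N], N ↦ [M=N], O ↦ [O].
For each subset V ⊆ X/∼, compute π^{-1}(V) ⊆ X and check whether π^{-1}(V) ∈ τ. V is open in τ_Q iff π^{-1}(V) ∈ τ.
  V = {}: π^{-1}(V) = ∅ ∈ τ ✓.
  V = {[K]}: π^{-1}(V) = {K} ∈ τ ✓.
  V = {[L]}: π^{-1}(V) = {L} ∈ τ ✓.
  V = {[K], [L]}: π^{-1}(V) = {K, L} ∈ τ ✓.
  V = {[M=N]}: π^{-1}(V) = {M, N} ∉ τ ✗.
  V = {[K], [M=N]}: π^{-1}(V) = {K, M, N} ∉ τ ✗.
  V = {[L], [M=N]}: π^{-1}(V) = {L, M, N} ∉ τ ✗.
  V = {[K], [L], [M=N]}: π^{-1}(V) = {K, L, M, N} ∉ τ ✗.
  V = {[O]}: π^{-1}(V) = {O} ∉ τ ✗.
  V = {[K], [O]}: π^{-1}(V) = {K, O} ∉ τ ✗.
  V = {[L], [O]}: π^{-1}(V) = {L, O} ∉ τ ✗.
  V = {[K], [L], [O]}: π^{-1}(V) = {K, L, O} ∉ τ ✗.
  V = {[M=N], [O]}: π^{-1}(V) = {M, N, O} ∈ τ ✓.
  V = {[K], [M=N], [O]}: π^{-1}(V) = {K, M, N, O} ∈ τ ✓.
  V = {[L], [M=N], [O]}: π^{-1}(V) = {L, M, N, O} ∈ τ ✓.
  V = {[K], [L], [M=N], [O]}: π^{-1}(V) = {K, L, M, N, O} ∈ τ ✓.
Open sets in the quotient: τ_Q = {{}, {[K]}, {[L]}, {[K], [L]}, {[M=N], [O]}, {[K], [M=N], [O]}, {[L], [M=N], [O]}, {[K], [L], [M=N], [O]}} (8 elements).


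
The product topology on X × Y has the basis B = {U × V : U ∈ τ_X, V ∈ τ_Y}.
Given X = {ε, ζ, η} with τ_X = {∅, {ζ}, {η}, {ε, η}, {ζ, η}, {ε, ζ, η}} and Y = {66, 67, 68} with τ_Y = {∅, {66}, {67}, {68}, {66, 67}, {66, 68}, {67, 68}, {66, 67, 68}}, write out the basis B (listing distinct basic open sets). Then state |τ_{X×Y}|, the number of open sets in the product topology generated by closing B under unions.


Basis B = {∅ × ∅, {ζ} × {66}, {ζ} × {67}, {ζ} × {68}, {η} × {66}, {η} × {67}, {η} × {68}, {ε, η} × {66}, {ε, η} × {67}, {ε, η} × {68}, {ζ} × {66, 67}, {ζ} × {66, 68}, {ζ, η} × {66}, {ζ} × {67, 68}, {ζ, η} × {67}, {ζ, η} × {68}, {η} × {66, 67}, {η} × {66, 68}, {η} × {67, 68}, {ε, ζ, η} × {66}, {ε, ζ, η} × {67}, {ε, ζ, η} × {68}, {ζ} × {66, 67, 68}, {η} × {66, 67, 68}, {ε, η} × {66, 67}, {ε, η} × {66, 68}, {ε, η} × {67, 68}, {ζ, η} × {66, 67}, {ζ, η} × {66, 68}, {ζ, η} × {67, 68}, {ε, η} × {66, 67, 68}, {ε, ζ, η} × {66, 67}, {ε, ζ, η} × {66, 68}, {ε, ζ, η} × {67, 68}, {ζ, η} × {66, 67, 68}, {ε, ζ, η} × {66, 67, 68}}; |τ_{X×Y}| = 216.

Enumerate products U × V with U ∈ τ_X, V ∈ τ_Y (deduplicated):
  ∅ × ∅ = {} (∅)
  {ζ} × {66} = {(ζ,66)}
  {ζ} × {67} = {(ζ,67)}
  {ζ} × {68} = {(ζ,68)}
  {η} × {66} = {(η,66)}
  {η} × {67} = {(η,67)}
  {η} × {68} = {(η,68)}
  {ε, η} × {66} = {(ε,66), (η,66)}
  {ε, η} × {67} = {(ε,67), (η,67)}
  {ε, η} × {68} = {(ε,68), (η,68)}
  {ζ} × {66, 67} = {(ζ,66), (ζ,67)}
  {ζ} × {66, 68} = {(ζ,66), (ζ,68)}
  {ζ, η} × {66} = {(ζ,66), (η,66)}
  {ζ} × {67, 68} = {(ζ,67), (ζ,68)}
  {ζ, η} × {67} = {(ζ,67), (η,67)}
  {ζ, η} × {68} = {(ζ,68), (η,68)}
  {η} × {66, 67} = {(η,66), (η,67)}
  {η} × {66, 68} = {(η,66), (η,68)}
  {η} × {67, 68} = {(η,67), (η,68)}
  {ε, ζ, η} × {66} = {(ε,66), (ζ,66), (η,66)}
  {ε, ζ, η} × {67} = {(ε,67), (ζ,67), (η,67)}
  {ε, ζ, η} × {68} = {(ε,68), (ζ,68), (η,68)}
  {ζ} × {66, 67, 68} = {(ζ,66), (ζ,67), (ζ,68)}
  {η} × {66, 67, 68} = {(η,66), (η,67), (η,68)}
  {ε, η} × {66, 67} = {(ε,66), (ε,67), (η,66), (η,67)}
  {ε, η} × {66, 68} = {(ε,66), (ε,68), (η,66), (η,68)}
  {ε, η} × {67, 68} = {(ε,67), (ε,68), (η,67), (η,68)}
  {ζ, η} × {66, 67} = {(ζ,66), (ζ,67), (η,66), (η,67)}
  {ζ, η} × {66, 68} = {(ζ,66), (ζ,68), (η,66), (η,68)}
  {ζ, η} × {67, 68} = {(ζ,67), (ζ,68), (η,67), (η,68)}
  {ε, η} × {66, 67, 68} = {(ε,66), (ε,67), (ε,68), (η,66), (η,67), (η,68)}
  {ε, ζ, η} × {66, 67} = {(ε,66), (ε,67), (ζ,66), (ζ,67), (η,66), (η,67)}
  {ε, ζ, η} × {66, 68} = {(ε,66), (ε,68), (ζ,66), (ζ,68), (η,66), (η,68)}
  {ε, ζ, η} × {67, 68} = {(ε,67), (ε,68), (ζ,67), (ζ,68), (η,67), (η,68)}
  {ζ, η} × {66, 67, 68} = {(ζ,66), (ζ,67), (ζ,68), (η,66), (η,67), (η,68)}
  {ε, ζ, η} × {66, 67, 68} = {(ε,66), (ε,67), (ε,68), (ζ,66), (ζ,67), (ζ,68), (η,66), (η,67), (η,68)}
These 36 distinct sets form the basis B.
Close under arbitrary unions to get τ_{X×Y}; counting gives |τ_{X×Y}| = 216.


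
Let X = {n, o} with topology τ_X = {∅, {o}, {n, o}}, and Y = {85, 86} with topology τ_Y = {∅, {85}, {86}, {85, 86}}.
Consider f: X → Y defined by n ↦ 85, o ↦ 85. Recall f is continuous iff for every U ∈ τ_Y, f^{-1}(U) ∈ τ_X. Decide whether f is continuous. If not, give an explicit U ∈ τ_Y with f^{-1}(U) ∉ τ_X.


f IS continuous.

Compute f^{-1}(U) for each U ∈ τ_Y:
  U = ∅: f^{-1}(U) = ∅ ∈ τ_X ✓.
  U = {85}: f^{-1}(U) = {n, o} ∈ τ_X ✓.
  U = {86}: f^{-1}(U) = ∅ ∈ τ_X ✓.
  U = {85, 86}: f^{-1}(U) = {n, o} ∈ τ_X ✓.
Every preimage lies in τ_X, so f IS continuous.


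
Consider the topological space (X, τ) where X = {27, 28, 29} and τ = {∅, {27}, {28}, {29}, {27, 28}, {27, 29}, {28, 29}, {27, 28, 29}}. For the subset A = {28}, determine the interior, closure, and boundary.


int(A) = {28}, cl(A) = {28}, ∂A = ∅.

Closed sets in (X, τ) are complements of opens:
  closed(X, τ) = {∅, {27}, {28}, {29}, {27, 28}, {27, 29}, {28, 29}, {27, 28, 29}}.
int(A) = ⋃ {U ∈ τ : U ⊆ A}. Opens contained in A: ∅, {28}.
Taking the union of these: int(A) = {28}.
cl(A) = ⋂ {C closed : A ⊆ C}. Closed sets containing A: {28}, {27, 28}, {28, 29}, {27, 28, 29}.
Intersecting these: cl(A) = {28}.
∂A = cl(A) ∖ int(A) = {28} ∖ {28} = ∅.


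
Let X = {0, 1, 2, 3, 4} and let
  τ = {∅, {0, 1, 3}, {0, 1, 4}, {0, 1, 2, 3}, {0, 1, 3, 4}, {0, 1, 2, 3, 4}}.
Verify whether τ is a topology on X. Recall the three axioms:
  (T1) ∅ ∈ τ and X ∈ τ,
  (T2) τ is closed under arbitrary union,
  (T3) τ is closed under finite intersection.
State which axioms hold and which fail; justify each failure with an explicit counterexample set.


τ is NOT a topology on X.

Axiom (T1): ∅ ∈ τ? Yes; X ∈ τ? Yes.
Axiom (T2/T3): check pairwise unions and intersections of members of τ.
Counterexample for (T3): {0, 1, 3} ∩ {0, 1, 4} = {0, 1} ∉ τ. Therefore τ is NOT a topology.


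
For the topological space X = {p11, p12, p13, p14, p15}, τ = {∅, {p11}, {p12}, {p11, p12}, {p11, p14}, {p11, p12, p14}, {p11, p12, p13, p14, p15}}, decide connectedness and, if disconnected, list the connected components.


(X, τ) is connected.

Find clopen sets (U ∈ τ with X ∖ U ∈ τ):
  U = ∅, X ∖ U = {p11, p12, p13, p14, p15} — both open, so U is clopen.
  U = {p11, p12, p13, p14, p15}, X ∖ U = ∅ — both open, so U is clopen.
Only trivial clopens (∅ and X) exist, so (X, τ) is connected.
Compute connected components by grouping points that agree on all clopens:
  component: {p11, p12, p13, p14, p15}


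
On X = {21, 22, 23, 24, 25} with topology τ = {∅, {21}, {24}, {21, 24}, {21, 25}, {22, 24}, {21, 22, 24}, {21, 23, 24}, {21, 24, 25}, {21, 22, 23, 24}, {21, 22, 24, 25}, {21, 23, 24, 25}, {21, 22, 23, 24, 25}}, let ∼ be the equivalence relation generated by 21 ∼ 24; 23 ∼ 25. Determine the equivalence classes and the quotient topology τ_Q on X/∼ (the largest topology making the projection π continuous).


X/∼ = {[21=24], [22], [23=25]}; |τ_Q| = 5.

Equivalence classes: [21=24], [22], [23=25].
Quotient map π: X → X/∼ sends 21 ↦ [21=24], 22 ↦ [22], 23 ↦ [23=25], 24 ↦ [21=24], 25 ↦ [23=25].
For each subset V ⊆ X/∼, compute π^{-1}(V) ⊆ X and check whether π^{-1}(V) ∈ τ. V is open in τ_Q iff π^{-1}(V) ∈ τ.
  V = {}: π^{-1}(V) = ∅ ∈ τ ✓.
  V = {[21=24]}: π^{-1}(V) = {21, 24} ∈ τ ✓.
  V = {[22]}: π^{-1}(V) = {22} ∉ τ ✗.
  V = {[21=24], [22]}: π^{-1}(V) = {21, 22, 24} ∈ τ ✓.
  V = {[23=25]}: π^{-1}(V) = {23, 25} ∉ τ ✗.
  V = {[21=24], [23=25]}: π^{-1}(V) = {21, 23, 24, 25} ∈ τ ✓.
  V = {[22], [23=25]}: π^{-1}(V) = {22, 23, 25} ∉ τ ✗.
  V = {[21=24], [22], [23=25]}: π^{-1}(V) = {21, 22, 23, 24, 25} ∈ τ ✓.
Open sets in the quotient: τ_Q = {{}, {[21=24]}, {[21=24], [22]}, {[21=24], [23=25]}, {[21=24], [22], [23=25]}} (5 elements).


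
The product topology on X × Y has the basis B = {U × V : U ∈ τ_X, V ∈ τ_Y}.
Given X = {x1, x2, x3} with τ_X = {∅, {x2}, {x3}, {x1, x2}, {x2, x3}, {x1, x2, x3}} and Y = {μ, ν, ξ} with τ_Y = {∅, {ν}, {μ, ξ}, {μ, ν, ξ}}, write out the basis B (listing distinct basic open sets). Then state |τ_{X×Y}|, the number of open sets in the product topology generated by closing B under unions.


Basis B = {∅ × ∅, {x2} × {ν}, {x3} × {ν}, {x1, x2} × {ν}, {x2} × {μ, ξ}, {x2, x3} × {ν}, {x3} × {μ, ξ}, {x1, x2, x3} × {ν}, {x2} × {μ, ν, ξ}, {x3} × {μ, ν, ξ}, {x1, x2} × {μ, ξ}, {x2, x3} × {μ, ξ}, {x1, x2} × {μ, ν, ξ}, {x1, x2, x3} × {μ, ξ}, {x2, x3} × {μ, ν, ξ}, {x1, x2, x3} × {μ, ν, ξ}}; |τ_{X×Y}| = 36.

Enumerate products U × V with U ∈ τ_X, V ∈ τ_Y (deduplicated):
  ∅ × ∅ = {} (∅)
  {x2} × {ν} = {(x2,ν)}
  {x3} × {ν} = {(x3,ν)}
  {x1, x2} × {ν} = {(x1,ν), (x2,ν)}
  {x2} × {μ, ξ} = {(x2,μ), (x2,ξ)}
  {x2, x3} × {ν} = {(x2,ν), (x3,ν)}
  {x3} × {μ, ξ} = {(x3,μ), (x3,ξ)}
  {x1, x2, x3} × {ν} = {(x1,ν), (x2,ν), (x3,ν)}
  {x2} × {μ, ν, ξ} = {(x2,μ), (x2,ν), (x2,ξ)}
  {x3} × {μ, ν, ξ} = {(x3,μ), (x3,ν), (x3,ξ)}
  {x1, x2} × {μ, ξ} = {(x1,μ), (x1,ξ), (x2,μ), (x2,ξ)}
  {x2, x3} × {μ, ξ} = {(x2,μ), (x2,ξ), (x3,μ), (x3,ξ)}
  {x1, x2} × {μ, ν, ξ} = {(x1,μ), (x1,ν), (x1,ξ), (x2,μ), (x2,ν), (x2,ξ)}
  {x1, x2, x3} × {μ, ξ} = {(x1,μ), (x1,ξ), (x2,μ), (x2,ξ), (x3,μ), (x3,ξ)}
  {x2, x3} × {μ, ν, ξ} = {(x2,μ), (x2,ν), (x2,ξ), (x3,μ), (x3,ν), (x3,ξ)}
  {x1, x2, x3} × {μ, ν, ξ} = {(x1,μ), (x1,ν), (x1,ξ), (x2,μ), (x2,ν), (x2,ξ), (x3,μ), (x3,ν), (x3,ξ)}
These 16 distinct sets form the basis B.
Close under arbitrary unions to get τ_{X×Y}; counting gives |τ_{X×Y}| = 36.


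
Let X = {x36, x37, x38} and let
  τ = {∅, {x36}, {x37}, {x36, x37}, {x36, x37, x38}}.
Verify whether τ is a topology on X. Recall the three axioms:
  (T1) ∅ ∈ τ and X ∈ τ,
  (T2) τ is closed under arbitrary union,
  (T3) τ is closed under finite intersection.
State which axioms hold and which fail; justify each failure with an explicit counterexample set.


τ IS a topology on X.

Axiom (T1): ∅ ∈ τ? Yes; X ∈ τ? Yes.
Axiom (T2/T3): check pairwise unions and intersections of members of τ.
All pairwise intersections and unions checked — each lies in τ. Therefore τ satisfies (T1), (T2), (T3): it IS a topology on X.


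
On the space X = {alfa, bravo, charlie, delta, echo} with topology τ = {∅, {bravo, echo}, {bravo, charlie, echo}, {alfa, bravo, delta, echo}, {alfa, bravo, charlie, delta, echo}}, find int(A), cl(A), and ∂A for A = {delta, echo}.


int(A) = ∅, cl(A) = {alfa, bravo, charlie, delta, echo}, ∂A = {alfa, bravo, charlie, delta, echo}.

Closed sets in (X, τ) are complements of opens:
  closed(X, τ) = {∅, {charlie}, {alfa, delta}, {alfa, charlie, delta}, {alfa, bravo, charlie, delta, echo}}.
int(A) = ⋃ {U ∈ τ : U ⊆ A}. Opens contained in A: ∅.
Taking the union of these: int(A) = ∅.
cl(A) = ⋂ {C closed : A ⊆ C}. Closed sets containing A: {alfa, bravo, charlie, delta, echo}.
Intersecting these: cl(A) = {alfa, bravo, charlie, delta, echo}.
∂A = cl(A) ∖ int(A) = {alfa, bravo, charlie, delta, echo} ∖ ∅ = {alfa, bravo, charlie, delta, echo}.


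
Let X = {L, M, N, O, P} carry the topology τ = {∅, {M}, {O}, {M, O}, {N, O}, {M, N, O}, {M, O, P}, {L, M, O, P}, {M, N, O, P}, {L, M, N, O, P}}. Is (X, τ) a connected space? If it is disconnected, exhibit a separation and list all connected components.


(X, τ) is connected.

Find clopen sets (U ∈ τ with X ∖ U ∈ τ):
  U = ∅, X ∖ U = {L, M, N, O, P} — both open, so U is clopen.
  U = {L, M, N, O, P}, X ∖ U = ∅ — both open, so U is clopen.
Only trivial clopens (∅ and X) exist, so (X, τ) is connected.
Compute connected components by grouping points that agree on all clopens:
  component: {L, M, N, O, P}


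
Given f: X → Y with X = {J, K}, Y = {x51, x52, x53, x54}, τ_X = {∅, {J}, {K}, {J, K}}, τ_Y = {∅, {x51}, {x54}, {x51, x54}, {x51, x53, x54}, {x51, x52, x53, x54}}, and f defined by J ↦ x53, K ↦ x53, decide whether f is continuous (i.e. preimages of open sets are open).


f IS continuous.

Compute f^{-1}(U) for each U ∈ τ_Y:
  U = ∅: f^{-1}(U) = ∅ ∈ τ_X ✓.
  U = {x51}: f^{-1}(U) = ∅ ∈ τ_X ✓.
  U = {x54}: f^{-1}(U) = ∅ ∈ τ_X ✓.
  U = {x51, x54}: f^{-1}(U) = ∅ ∈ τ_X ✓.
  U = {x51, x53, x54}: f^{-1}(U) = {J, K} ∈ τ_X ✓.
  U = {x51, x52, x53, x54}: f^{-1}(U) = {J, K} ∈ τ_X ✓.
Every preimage lies in τ_X, so f IS continuous.


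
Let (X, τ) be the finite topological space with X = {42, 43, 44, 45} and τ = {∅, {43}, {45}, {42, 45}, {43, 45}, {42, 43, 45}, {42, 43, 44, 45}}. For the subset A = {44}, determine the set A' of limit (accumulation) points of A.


A' = ∅

For each x ∈ X, list the open sets U ∈ τ with x ∈ U, then check whether U ∩ (A ∖ {x}) ≠ ∅ for every such U.
  x = 42: open {42, 45} ∋ x has {42, 45} ∩ (A ∖ {42}) = ∅, so x is NOT a limit point.
  x = 43: open {43} ∋ x has {43} ∩ (A ∖ {43}) = ∅, so x is NOT a limit point.
  x = 44: open {42, 43, 44, 45} ∋ x has {42, 43, 44, 45} ∩ (A ∖ {44}) = ∅, so x is NOT a limit point.
  x = 45: open {45} ∋ x has {45} ∩ (A ∖ {45}) = ∅, so x is NOT a limit point.
Collecting: A' = ∅.


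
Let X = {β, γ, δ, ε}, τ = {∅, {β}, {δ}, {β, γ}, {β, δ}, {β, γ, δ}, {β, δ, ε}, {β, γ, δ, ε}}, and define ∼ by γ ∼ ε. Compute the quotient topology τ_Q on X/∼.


X/∼ = {[β], [γ=ε], [δ]}; |τ_Q| = 5.

Equivalence classes: [β], [γ=ε], [δ].
Quotient map π: X → X/∼ sends β ↦ [β], γ ↦ [γ=ε], δ ↦ [δ], ε ↦ [γ=ε].
For each subset V ⊆ X/∼, compute π^{-1}(V) ⊆ X and check whether π^{-1}(V) ∈ τ. V is open in τ_Q iff π^{-1}(V) ∈ τ.
  V = {}: π^{-1}(V) = ∅ ∈ τ ✓.
  V = {[β]}: π^{-1}(V) = {β} ∈ τ ✓.
  V = {[γ=ε]}: π^{-1}(V) = {γ, ε} ∉ τ ✗.
  V = {[β], [γ=ε]}: π^{-1}(V) = {β, γ, ε} ∉ τ ✗.
  V = {[δ]}: π^{-1}(V) = {δ} ∈ τ ✓.
  V = {[β], [δ]}: π^{-1}(V) = {β, δ} ∈ τ ✓.
  V = {[γ=ε], [δ]}: π^{-1}(V) = {γ, δ, ε} ∉ τ ✗.
  V = {[β], [γ=ε], [δ]}: π^{-1}(V) = {β, γ, δ, ε} ∈ τ ✓.
Open sets in the quotient: τ_Q = {{}, {[β]}, {[δ]}, {[β], [δ]}, {[β], [γ=ε], [δ]}} (5 elements).


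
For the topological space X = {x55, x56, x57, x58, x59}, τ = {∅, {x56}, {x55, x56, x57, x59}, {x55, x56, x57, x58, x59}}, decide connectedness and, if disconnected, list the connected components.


(X, τ) is connected.

Find clopen sets (U ∈ τ with X ∖ U ∈ τ):
  U = ∅, X ∖ U = {x55, x56, x57, x58, x59} — both open, so U is clopen.
  U = {x55, x56, x57, x58, x59}, X ∖ U = ∅ — both open, so U is clopen.
Only trivial clopens (∅ and X) exist, so (X, τ) is connected.
Compute connected components by grouping points that agree on all clopens:
  component: {x55, x56, x57, x58, x59}


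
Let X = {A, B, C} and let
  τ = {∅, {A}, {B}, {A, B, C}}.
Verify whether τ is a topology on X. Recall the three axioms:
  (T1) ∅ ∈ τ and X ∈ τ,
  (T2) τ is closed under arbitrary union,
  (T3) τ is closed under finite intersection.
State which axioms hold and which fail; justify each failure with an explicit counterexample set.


τ is NOT a topology on X.

Axiom (T1): ∅ ∈ τ? Yes; X ∈ τ? Yes.
Axiom (T2/T3): check pairwise unions and intersections of members of τ.
Counterexample for (T2): {A} ∪ {B} = {A, B} ∉ τ. Therefore τ is NOT a topology.


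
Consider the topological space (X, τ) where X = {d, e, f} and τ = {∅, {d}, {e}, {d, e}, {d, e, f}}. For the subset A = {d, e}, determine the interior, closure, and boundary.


int(A) = {d, e}, cl(A) = {d, e, f}, ∂A = {f}.

Closed sets in (X, τ) are complements of opens:
  closed(X, τ) = {∅, {f}, {d, f}, {e, f}, {d, e, f}}.
int(A) = ⋃ {U ∈ τ : U ⊆ A}. Opens contained in A: ∅, {d}, {e}, {d, e}.
Taking the union of these: int(A) = {d, e}.
cl(A) = ⋂ {C closed : A ⊆ C}. Closed sets containing A: {d, e, f}.
Intersecting these: cl(A) = {d, e, f}.
∂A = cl(A) ∖ int(A) = {d, e, f} ∖ {d, e} = {f}.


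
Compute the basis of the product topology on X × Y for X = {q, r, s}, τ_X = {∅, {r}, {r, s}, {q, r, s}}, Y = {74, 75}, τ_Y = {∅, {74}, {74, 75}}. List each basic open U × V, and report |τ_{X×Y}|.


Basis B = {∅ × ∅, {r} × {74}, {r} × {74, 75}, {r, s} × {74}, {q, r, s} × {74}, {r, s} × {74, 75}, {q, r, s} × {74, 75}}; |τ_{X×Y}| = 10.

Enumerate products U × V with U ∈ τ_X, V ∈ τ_Y (deduplicated):
  ∅ × ∅ = {} (∅)
  {r} × {74} = {(r,74)}
  {r} × {74, 75} = {(r,74), (r,75)}
  {r, s} × {74} = {(r,74), (s,74)}
  {q, r, s} × {74} = {(q,74), (r,74), (s,74)}
  {r, s} × {74, 75} = {(r,74), (r,75), (s,74), (s,75)}
  {q, r, s} × {74, 75} = {(q,74), (q,75), (r,74), (r,75), (s,74), (s,75)}
These 7 distinct sets form the basis B.
Close under arbitrary unions to get τ_{X×Y}; counting gives |τ_{X×Y}| = 10.


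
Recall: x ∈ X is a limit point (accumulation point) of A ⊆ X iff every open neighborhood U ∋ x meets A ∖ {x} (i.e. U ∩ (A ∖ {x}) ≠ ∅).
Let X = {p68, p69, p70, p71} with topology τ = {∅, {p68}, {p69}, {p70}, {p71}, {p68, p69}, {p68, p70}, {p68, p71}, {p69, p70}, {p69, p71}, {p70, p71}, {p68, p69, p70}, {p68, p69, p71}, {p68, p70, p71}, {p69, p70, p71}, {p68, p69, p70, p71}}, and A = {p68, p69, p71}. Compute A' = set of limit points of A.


A' = ∅

For each x ∈ X, list the open sets U ∈ τ with x ∈ U, then check whether U ∩ (A ∖ {x}) ≠ ∅ for every such U.
  x = p68: open {p68} ∋ x has {p68} ∩ (A ∖ {p68}) = ∅, so x is NOT a limit point.
  x = p69: open {p69} ∋ x has {p69} ∩ (A ∖ {p69}) = ∅, so x is NOT a limit point.
  x = p70: open {p70} ∋ x has {p70} ∩ (A ∖ {p70}) = ∅, so x is NOT a limit point.
  x = p71: open {p71} ∋ x has {p71} ∩ (A ∖ {p71}) = ∅, so x is NOT a limit point.
Collecting: A' = ∅.


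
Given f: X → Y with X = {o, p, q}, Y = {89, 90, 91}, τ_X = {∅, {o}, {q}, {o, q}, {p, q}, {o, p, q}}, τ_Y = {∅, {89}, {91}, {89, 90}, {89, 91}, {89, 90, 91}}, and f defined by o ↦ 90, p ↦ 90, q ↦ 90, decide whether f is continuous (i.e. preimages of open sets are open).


f IS continuous.

Compute f^{-1}(U) for each U ∈ τ_Y:
  U = ∅: f^{-1}(U) = ∅ ∈ τ_X ✓.
  U = {89}: f^{-1}(U) = ∅ ∈ τ_X ✓.
  U = {91}: f^{-1}(U) = ∅ ∈ τ_X ✓.
  U = {89, 90}: f^{-1}(U) = {o, p, q} ∈ τ_X ✓.
  U = {89, 91}: f^{-1}(U) = ∅ ∈ τ_X ✓.
  U = {89, 90, 91}: f^{-1}(U) = {o, p, q} ∈ τ_X ✓.
Every preimage lies in τ_X, so f IS continuous.


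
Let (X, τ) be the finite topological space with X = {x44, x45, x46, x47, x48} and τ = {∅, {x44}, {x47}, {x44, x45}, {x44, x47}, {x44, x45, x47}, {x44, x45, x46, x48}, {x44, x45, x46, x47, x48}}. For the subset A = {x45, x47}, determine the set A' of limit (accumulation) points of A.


A' = {x46, x48}

For each x ∈ X, list the open sets U ∈ τ with x ∈ U, then check whether U ∩ (A ∖ {x}) ≠ ∅ for every such U.
  x = x44: open {x44} ∋ x has {x44} ∩ (A ∖ {x44}) = ∅, so x is NOT a limit point.
  x = x45: open {x44, x45} ∋ x has {x44, x45} ∩ (A ∖ {x45}) = ∅, so x is NOT a limit point.
  x = x46: opens ∋ x are {x44, x45, x46, x48}, {x44, x45, x46, x47, x48}; each meets A ∖ {x46}, so x IS a limit point.
  x = x47: open {x47} ∋ x has {x47} ∩ (A ∖ {x47}) = ∅, so x is NOT a limit point.
  x = x48: opens ∋ x are {x44, x45, x46, x48}, {x44, x45, x46, x47, x48}; each meets A ∖ {x48}, so x IS a limit point.
Collecting: A' = {x46, x48}.


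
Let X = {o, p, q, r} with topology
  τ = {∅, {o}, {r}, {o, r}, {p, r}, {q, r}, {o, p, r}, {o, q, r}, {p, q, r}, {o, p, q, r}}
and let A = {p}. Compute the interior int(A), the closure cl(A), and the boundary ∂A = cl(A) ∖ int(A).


int(A) = ∅, cl(A) = {p}, ∂A = {p}.

Closed sets in (X, τ) are complements of opens:
  closed(X, τ) = {∅, {o}, {p}, {q}, {o, p}, {o, q}, {p, q}, {o, p, q}, {p, q, r}, {o, p, q, r}}.
int(A) = ⋃ {U ∈ τ : U ⊆ A}. Opens contained in A: ∅.
Taking the union of these: int(A) = ∅.
cl(A) = ⋂ {C closed : A ⊆ C}. Closed sets containing A: {p}, {o, p}, {p, q}, {o, p, q}, {p, q, r}, {o, p, q, r}.
Intersecting these: cl(A) = {p}.
∂A = cl(A) ∖ int(A) = {p} ∖ ∅ = {p}.


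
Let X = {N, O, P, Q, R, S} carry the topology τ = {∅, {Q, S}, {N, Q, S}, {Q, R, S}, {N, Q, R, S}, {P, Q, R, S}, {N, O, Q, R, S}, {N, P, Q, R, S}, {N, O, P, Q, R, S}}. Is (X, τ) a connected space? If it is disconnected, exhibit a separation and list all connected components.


(X, τ) is connected.

Find clopen sets (U ∈ τ with X ∖ U ∈ τ):
  U = ∅, X ∖ U = {N, O, P, Q, R, S} — both open, so U is clopen.
  U = {N, O, P, Q, R, S}, X ∖ U = ∅ — both open, so U is clopen.
Only trivial clopens (∅ and X) exist, so (X, τ) is connected.
Compute connected components by grouping points that agree on all clopens:
  component: {N, O, P, Q, R, S}


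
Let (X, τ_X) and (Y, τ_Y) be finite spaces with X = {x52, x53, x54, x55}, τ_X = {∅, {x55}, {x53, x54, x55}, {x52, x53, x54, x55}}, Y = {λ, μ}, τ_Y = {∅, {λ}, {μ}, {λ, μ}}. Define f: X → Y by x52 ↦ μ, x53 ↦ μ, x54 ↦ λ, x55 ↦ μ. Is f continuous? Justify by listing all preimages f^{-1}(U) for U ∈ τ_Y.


f is NOT continuous.

Compute f^{-1}(U) for each U ∈ τ_Y:
  U = ∅: f^{-1}(U) = ∅ ∈ τ_X ✓.
  U = {λ}: f^{-1}(U) = {x54} ∉ τ_X ✗.
  U = {μ}: f^{-1}(U) = {x52, x53, x55} ∉ τ_X ✗.
  U = {λ, μ}: f^{-1}(U) = {x52, x53, x54, x55} ∈ τ_X ✓.
Found U = {λ} with f^{-1}(U) = {x54} not in τ_X. Therefore f is NOT continuous.


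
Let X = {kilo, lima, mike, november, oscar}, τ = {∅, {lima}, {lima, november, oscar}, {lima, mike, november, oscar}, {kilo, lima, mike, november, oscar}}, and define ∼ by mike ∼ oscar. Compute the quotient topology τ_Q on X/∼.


X/∼ = {[kilo], [lima], [mike=oscar], [november]}; |τ_Q| = 4.

Equivalence classes: [kilo], [lima], [mike=oscar], [november].
Quotient map π: X → X/∼ sends kilo ↦ [kilo], lima ↦ [lima], mike ↦ [mike=oscar], november ↦ [november], oscar ↦ [mike=oscar].
For each subset V ⊆ X/∼, compute π^{-1}(V) ⊆ X and check whether π^{-1}(V) ∈ τ. V is open in τ_Q iff π^{-1}(V) ∈ τ.
  V = {}: π^{-1}(V) = ∅ ∈ τ ✓.
  V = {[kilo]}: π^{-1}(V) = {kilo} ∉ τ ✗.
  V = {[lima]}: π^{-1}(V) = {lima} ∈ τ ✓.
  V = {[kilo], [lima]}: π^{-1}(V) = {kilo, lima} ∉ τ ✗.
  V = {[mike=oscar]}: π^{-1}(V) = {mike, oscar} ∉ τ ✗.
  V = {[kilo], [mike=oscar]}: π^{-1}(V) = {kilo, mike, oscar} ∉ τ ✗.
  V = {[lima], [mike=oscar]}: π^{-1}(V) = {lima, mike, oscar} ∉ τ ✗.
  V = {[kilo], [lima], [mike=oscar]}: π^{-1}(V) = {kilo, lima, mike, oscar} ∉ τ ✗.
  V = {[november]}: π^{-1}(V) = {november} ∉ τ ✗.
  V = {[kilo], [november]}: π^{-1}(V) = {kilo, november} ∉ τ ✗.
  V = {[lima], [november]}: π^{-1}(V) = {lima, november} ∉ τ ✗.
  V = {[kilo], [lima], [november]}: π^{-1}(V) = {kilo, lima, november} ∉ τ ✗.
  V = {[mike=oscar], [november]}: π^{-1}(V) = {mike, november, oscar} ∉ τ ✗.
  V = {[kilo], [mike=oscar], [november]}: π^{-1}(V) = {kilo, mike, november, oscar} ∉ τ ✗.
  V = {[lima], [mike=oscar], [november]}: π^{-1}(V) = {lima, mike, november, oscar} ∈ τ ✓.
  V = {[kilo], [lima], [mike=oscar], [november]}: π^{-1}(V) = {kilo, lima, mike, november, oscar} ∈ τ ✓.
Open sets in the quotient: τ_Q = {{}, {[lima]}, {[lima], [mike=oscar], [november]}, {[kilo], [lima], [mike=oscar], [november]}} (4 elements).


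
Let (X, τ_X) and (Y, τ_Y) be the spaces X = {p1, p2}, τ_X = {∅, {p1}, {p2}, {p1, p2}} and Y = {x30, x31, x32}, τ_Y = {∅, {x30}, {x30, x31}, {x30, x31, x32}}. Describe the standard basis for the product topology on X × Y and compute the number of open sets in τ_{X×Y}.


Basis B = {∅ × ∅, {p1} × {x30}, {p2} × {x30}, {p1} × {x30, x31}, {p1, p2} × {x30}, {p2} × {x30, x31}, {p1} × {x30, x31, x32}, {p2} × {x30, x31, x32}, {p1, p2} × {x30, x31}, {p1, p2} × {x30, x31, x32}}; |τ_{X×Y}| = 16.

Enumerate products U × V with U ∈ τ_X, V ∈ τ_Y (deduplicated):
  ∅ × ∅ = {} (∅)
  {p1} × {x30} = {(p1,x30)}
  {p2} × {x30} = {(p2,x30)}
  {p1} × {x30, x31} = {(p1,x30), (p1,x31)}
  {p1, p2} × {x30} = {(p1,x30), (p2,x30)}
  {p2} × {x30, x31} = {(p2,x30), (p2,x31)}
  {p1} × {x30, x31, x32} = {(p1,x30), (p1,x31), (p1,x32)}
  {p2} × {x30, x31, x32} = {(p2,x30), (p2,x31), (p2,x32)}
  {p1, p2} × {x30, x31} = {(p1,x30), (p1,x31), (p2,x30), (p2,x31)}
  {p1, p2} × {x30, x31, x32} = {(p1,x30), (p1,x31), (p1,x32), (p2,x30), (p2,x31), (p2,x32)}
These 10 distinct sets form the basis B.
Close under arbitrary unions to get τ_{X×Y}; counting gives |τ_{X×Y}| = 16.


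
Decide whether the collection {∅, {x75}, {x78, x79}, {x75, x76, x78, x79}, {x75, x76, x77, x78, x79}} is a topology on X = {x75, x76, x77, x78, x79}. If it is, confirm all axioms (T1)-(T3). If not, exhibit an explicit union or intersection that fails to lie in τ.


τ is NOT a topology on X.

Axiom (T1): ∅ ∈ τ? Yes; X ∈ τ? Yes.
Axiom (T2/T3): check pairwise unions and intersections of members of τ.
Counterexample for (T2): {x75} ∪ {x78, x79} = {x75, x78, x79} ∉ τ. Therefore τ is NOT a topology.


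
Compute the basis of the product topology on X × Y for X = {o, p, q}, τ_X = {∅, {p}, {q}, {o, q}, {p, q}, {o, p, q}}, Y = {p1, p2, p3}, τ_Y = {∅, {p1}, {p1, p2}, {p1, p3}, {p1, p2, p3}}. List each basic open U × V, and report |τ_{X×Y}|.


Basis B = {∅ × ∅, {p} × {p1}, {q} × {p1}, {o, q} × {p1}, {p} × {p1, p2}, {p} × {p1, p3}, {p, q} × {p1}, {q} × {p1, p2}, {q} × {p1, p3}, {o, p, q} × {p1}, {p} × {p1, p2, p3}, {q} × {p1, p2, p3}, {o, q} × {p1, p2}, {o, q} × {p1, p3}, {p, q} × {p1, p2}, {p, q} × {p1, p3}, {o, q} × {p1, p2, p3}, {o, p, q} × {p1, p2}, {o, p, q} × {p1, p3}, {p, q} × {p1, p2, p3}, {o, p, q} × {p1, p2, p3}}; |τ_{X×Y}| = 70.

Enumerate products U × V with U ∈ τ_X, V ∈ τ_Y (deduplicated):
  ∅ × ∅ = {} (∅)
  {p} × {p1} = {(p,p1)}
  {q} × {p1} = {(q,p1)}
  {o, q} × {p1} = {(o,p1), (q,p1)}
  {p} × {p1, p2} = {(p,p1), (p,p2)}
  {p} × {p1, p3} = {(p,p1), (p,p3)}
  {p, q} × {p1} = {(p,p1), (q,p1)}
  {q} × {p1, p2} = {(q,p1), (q,p2)}
  {q} × {p1, p3} = {(q,p1), (q,p3)}
  {o, p, q} × {p1} = {(o,p1), (p,p1), (q,p1)}
  {p} × {p1, p2, p3} = {(p,p1), (p,p2), (p,p3)}
  {q} × {p1, p2, p3} = {(q,p1), (q,p2), (q,p3)}
  {o, q} × {p1, p2} = {(o,p1), (o,p2), (q,p1), (q,p2)}
  {o, q} × {p1, p3} = {(o,p1), (o,p3), (q,p1), (q,p3)}
  {p, q} × {p1, p2} = {(p,p1), (p,p2), (q,p1), (q,p2)}
  {p, q} × {p1, p3} = {(p,p1), (p,p3), (q,p1), (q,p3)}
  {o, q} × {p1, p2, p3} = {(o,p1), (o,p2), (o,p3), (q,p1), (q,p2), (q,p3)}
  {o, p, q} × {p1, p2} = {(o,p1), (o,p2), (p,p1), (p,p2), (q,p1), (q,p2)}
  {o, p, q} × {p1, p3} = {(o,p1), (o,p3), (p,p1), (p,p3), (q,p1), (q,p3)}
  {p, q} × {p1, p2, p3} = {(p,p1), (p,p2), (p,p3), (q,p1), (q,p2), (q,p3)}
  {o, p, q} × {p1, p2, p3} = {(o,p1), (o,p2), (o,p3), (p,p1), (p,p2), (p,p3), (q,p1), (q,p2), (q,p3)}
These 21 distinct sets form the basis B.
Close under arbitrary unions to get τ_{X×Y}; counting gives |τ_{X×Y}| = 70.


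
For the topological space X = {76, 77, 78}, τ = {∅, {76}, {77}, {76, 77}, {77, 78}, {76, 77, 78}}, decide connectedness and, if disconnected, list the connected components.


(X, τ) is disconnected; components = [{76}, {77, 78}].

Find clopen sets (U ∈ τ with X ∖ U ∈ τ):
  U = ∅, X ∖ U = {76, 77, 78} — both open, so U is clopen.
  U = {76}, X ∖ U = {77, 78} — both open, so U is clopen.
  U = {77, 78}, X ∖ U = {76} — both open, so U is clopen.
  U = {76, 77, 78}, X ∖ U = ∅ — both open, so U is clopen.
Nontrivial clopen(s) exist: e.g. {76}. So (X, τ) is disconnected.
Compute connected components by grouping points that agree on all clopens:
  component: {76}
  component: {77, 78}


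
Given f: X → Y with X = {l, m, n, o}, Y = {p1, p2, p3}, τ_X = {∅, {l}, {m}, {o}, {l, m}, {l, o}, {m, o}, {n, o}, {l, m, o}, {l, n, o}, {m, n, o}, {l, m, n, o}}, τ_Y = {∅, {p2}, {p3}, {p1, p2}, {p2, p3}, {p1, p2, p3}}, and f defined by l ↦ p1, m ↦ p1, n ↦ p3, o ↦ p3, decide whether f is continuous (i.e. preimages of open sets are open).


f IS continuous.

Compute f^{-1}(U) for each U ∈ τ_Y:
  U = ∅: f^{-1}(U) = ∅ ∈ τ_X ✓.
  U = {p2}: f^{-1}(U) = ∅ ∈ τ_X ✓.
  U = {p3}: f^{-1}(U) = {n, o} ∈ τ_X ✓.
  U = {p1, p2}: f^{-1}(U) = {l, m} ∈ τ_X ✓.
  U = {p2, p3}: f^{-1}(U) = {n, o} ∈ τ_X ✓.
  U = {p1, p2, p3}: f^{-1}(U) = {l, m, n, o} ∈ τ_X ✓.
Every preimage lies in τ_X, so f IS continuous.


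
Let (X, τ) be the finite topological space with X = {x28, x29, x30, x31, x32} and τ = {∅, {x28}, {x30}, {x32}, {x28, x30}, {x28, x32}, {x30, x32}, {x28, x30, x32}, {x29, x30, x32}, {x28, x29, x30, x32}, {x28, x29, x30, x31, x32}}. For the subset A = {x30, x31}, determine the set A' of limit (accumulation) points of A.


A' = {x29, x31}

For each x ∈ X, list the open sets U ∈ τ with x ∈ U, then check whether U ∩ (A ∖ {x}) ≠ ∅ for every such U.
  x = x28: open {x28} ∋ x has {x28} ∩ (A ∖ {x28}) = ∅, so x is NOT a limit point.
  x = x29: opens ∋ x are {x29, x30, x32}, {x28, x29, x30, x32}, {x28, x29, x30, x31, x32}; each meets A ∖ {x29}, so x IS a limit point.
  x = x30: open {x30} ∋ x has {x30} ∩ (A ∖ {x30}) = ∅, so x is NOT a limit point.
  x = x31: opens ∋ x are {x28, x29, x30, x31, x32}; each meets A ∖ {x31}, so x IS a limit point.
  x = x32: open {x32} ∋ x has {x32} ∩ (A ∖ {x32}) = ∅, so x is NOT a limit point.
Collecting: A' = {x29, x31}.


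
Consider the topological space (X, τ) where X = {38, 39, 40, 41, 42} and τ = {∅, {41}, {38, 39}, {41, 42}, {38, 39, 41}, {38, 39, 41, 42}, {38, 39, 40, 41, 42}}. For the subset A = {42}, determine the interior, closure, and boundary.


int(A) = ∅, cl(A) = {40, 42}, ∂A = {40, 42}.

Closed sets in (X, τ) are complements of opens:
  closed(X, τ) = {∅, {40}, {40, 42}, {38, 39, 40}, {40, 41, 42}, {38, 39, 40, 42}, {38, 39, 40, 41, 42}}.
int(A) = ⋃ {U ∈ τ : U ⊆ A}. Opens contained in A: ∅.
Taking the union of these: int(A) = ∅.
cl(A) = ⋂ {C closed : A ⊆ C}. Closed sets containing A: {40, 42}, {40, 41, 42}, {38, 39, 40, 42}, {38, 39, 40, 41, 42}.
Intersecting these: cl(A) = {40, 42}.
∂A = cl(A) ∖ int(A) = {40, 42} ∖ ∅ = {40, 42}.


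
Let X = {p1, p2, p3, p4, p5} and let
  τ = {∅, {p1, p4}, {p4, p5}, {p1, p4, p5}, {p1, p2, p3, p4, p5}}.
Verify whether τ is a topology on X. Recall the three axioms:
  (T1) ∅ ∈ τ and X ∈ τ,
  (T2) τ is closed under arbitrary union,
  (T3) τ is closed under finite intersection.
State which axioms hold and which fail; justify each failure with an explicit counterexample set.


τ is NOT a topology on X.

Axiom (T1): ∅ ∈ τ? Yes; X ∈ τ? Yes.
Axiom (T2/T3): check pairwise unions and intersections of members of τ.
Counterexample for (T3): {p1, p4} ∩ {p4, p5} = {p4} ∉ τ. Therefore τ is NOT a topology.


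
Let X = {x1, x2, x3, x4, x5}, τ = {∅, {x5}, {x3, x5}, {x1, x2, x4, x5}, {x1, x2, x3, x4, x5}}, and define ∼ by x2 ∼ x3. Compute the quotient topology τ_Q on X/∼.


X/∼ = {[x1], [x2=x3], [x4], [x5]}; |τ_Q| = 3.

Equivalence classes: [x1], [x2=x3], [x4], [x5].
Quotient map π: X → X/∼ sends x1 ↦ [x1], x2 ↦ [x2=x3], x3 ↦ [x2=x3], x4 ↦ [x4], x5 ↦ [x5].
For each subset V ⊆ X/∼, compute π^{-1}(V) ⊆ X and check whether π^{-1}(V) ∈ τ. V is open in τ_Q iff π^{-1}(V) ∈ τ.
  V = {}: π^{-1}(V) = ∅ ∈ τ ✓.
  V = {[x1]}: π^{-1}(V) = {x1} ∉ τ ✗.
  V = {[x2=x3]}: π^{-1}(V) = {x2, x3} ∉ τ ✗.
  V = {[x1], [x2=x3]}: π^{-1}(V) = {x1, x2, x3} ∉ τ ✗.
  V = {[x4]}: π^{-1}(V) = {x4} ∉ τ ✗.
  V = {[x1], [x4]}: π^{-1}(V) = {x1, x4} ∉ τ ✗.
  V = {[x2=x3], [x4]}: π^{-1}(V) = {x2, x3, x4} ∉ τ ✗.
  V = {[x1], [x2=x3], [x4]}: π^{-1}(V) = {x1, x2, x3, x4} ∉ τ ✗.
  V = {[x5]}: π^{-1}(V) = {x5} ∈ τ ✓.
  V = {[x1], [x5]}: π^{-1}(V) = {x1, x5} ∉ τ ✗.
  V = {[x2=x3], [x5]}: π^{-1}(V) = {x2, x3, x5} ∉ τ ✗.
  V = {[x1], [x2=x3], [x5]}: π^{-1}(V) = {x1, x2, x3, x5} ∉ τ ✗.
  V = {[x4], [x5]}: π^{-1}(V) = {x4, x5} ∉ τ ✗.
  V = {[x1], [x4], [x5]}: π^{-1}(V) = {x1, x4, x5} ∉ τ ✗.
  V = {[x2=x3], [x4], [x5]}: π^{-1}(V) = {x2, x3, x4, x5} ∉ τ ✗.
  V = {[x1], [x2=x3], [x4], [x5]}: π^{-1}(V) = {x1, x2, x3, x4, x5} ∈ τ ✓.
Open sets in the quotient: τ_Q = {{}, {[x5]}, {[x1], [x2=x3], [x4], [x5]}} (3 elements).


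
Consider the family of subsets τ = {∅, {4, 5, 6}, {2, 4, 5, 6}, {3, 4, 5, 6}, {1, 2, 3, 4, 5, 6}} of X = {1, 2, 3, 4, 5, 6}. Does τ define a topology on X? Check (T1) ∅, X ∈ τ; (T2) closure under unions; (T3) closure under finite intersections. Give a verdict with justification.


τ is NOT a topology on X.

Axiom (T1): ∅ ∈ τ? Yes; X ∈ τ? Yes.
Axiom (T2/T3): check pairwise unions and intersections of members of τ.
Counterexample for (T2): {2, 4, 5, 6} ∪ {3, 4, 5, 6} = {2, 3, 4, 5, 6} ∉ τ. Therefore τ is NOT a topology.
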